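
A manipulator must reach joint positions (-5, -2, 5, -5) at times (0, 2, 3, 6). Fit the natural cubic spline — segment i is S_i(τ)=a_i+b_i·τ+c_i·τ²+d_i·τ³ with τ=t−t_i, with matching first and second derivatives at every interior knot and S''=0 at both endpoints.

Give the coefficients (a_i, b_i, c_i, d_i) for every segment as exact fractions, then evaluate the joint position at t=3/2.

  seg 0: a=-5 b=-229/282 c=0 d=163/282
  seg 1: a=-2 b=1727/282 c=163/47 d=-731/282
  seg 2: a=5 b=745/141 c=-405/94 d=45/94
S(3/2) = -3209/752

Δ: Δ0=3/2, Δ1=7, Δ2=-10/3
row 1: diag=6, rhs=33; c'=1/6, d'=11/2
row 2: denom=8−1·1/6=47/6; d'=(-62−1·11/2)/(47/6)=-405/47
back: M2=-405/47
back: M1=11/2−1/6·-405/47=326/47
M: M0=0, M1=326/47, M2=-405/47, M3=0
seg 0: a=-5, c=M0/2=0, d=(M1−M0)/(6·2)=163/282, b=Δ0−h0·(2M0+M1)/6=-229/282
seg 1: a=-2, c=M1/2=163/47, d=(M2−M1)/(6·1)=-731/282, b=Δ1−h1·(2M1+M2)/6=1727/282
seg 2: a=5, c=M2/2=-405/94, d=(M3−M2)/(6·3)=45/94, b=Δ2−h2·(2M2+M3)/6=745/141
t_q=3/2 → seg 0, τ=3/2; S=-5+-229/282·τ+0·τ²+163/282·τ³=-3209/752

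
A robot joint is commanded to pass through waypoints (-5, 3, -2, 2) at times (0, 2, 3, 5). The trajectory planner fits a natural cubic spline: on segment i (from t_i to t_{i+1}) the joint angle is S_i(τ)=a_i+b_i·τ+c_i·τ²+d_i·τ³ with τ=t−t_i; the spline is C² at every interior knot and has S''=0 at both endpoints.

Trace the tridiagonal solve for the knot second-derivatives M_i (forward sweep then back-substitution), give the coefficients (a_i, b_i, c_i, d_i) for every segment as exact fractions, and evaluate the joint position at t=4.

  seg 0: a=-5 b=262/35 c=0 d=-61/70
  seg 1: a=3 b=-104/35 c=-183/35 d=16/5
  seg 2: a=-2 b=-134/35 c=153/35 d=-51/70
S(4) = -153/70

Δ: Δ0=4, Δ1=-5, Δ2=2
row 1: diag=6, rhs=-54; c'=1/6, d'=-9
row 2: denom=6−1·1/6=35/6; d'=(42−1·-9)/(35/6)=306/35
back: M2=306/35
back: M1=-9−1/6·306/35=-366/35
M: M0=0, M1=-366/35, M2=306/35, M3=0
seg 0: a=-5, c=M0/2=0, d=(M1−M0)/(6·2)=-61/70, b=Δ0−h0·(2M0+M1)/6=262/35
seg 1: a=3, c=M1/2=-183/35, d=(M2−M1)/(6·1)=16/5, b=Δ1−h1·(2M1+M2)/6=-104/35
seg 2: a=-2, c=M2/2=153/35, d=(M3−M2)/(6·2)=-51/70, b=Δ2−h2·(2M2+M3)/6=-134/35
t_q=4 → seg 2, τ=1; S=-2+-134/35·τ+153/35·τ²+-51/70·τ³=-153/70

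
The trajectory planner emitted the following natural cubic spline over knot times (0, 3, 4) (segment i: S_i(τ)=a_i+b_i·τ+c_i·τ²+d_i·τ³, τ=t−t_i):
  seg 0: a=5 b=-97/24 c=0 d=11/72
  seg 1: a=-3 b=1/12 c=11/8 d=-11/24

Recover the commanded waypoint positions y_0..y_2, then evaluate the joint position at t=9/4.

y_0 = S_0(0) = a_0 = 5
y_1 = S_1(0) = a_1 = -3
y_2 = S_1(1) = -2
t_q=9/4 is in segment 0 (τ=9/4); S_0(τ)=-1205/512

y_0=5 y_1=-3 y_2=-2
S(9/4) = -1205/512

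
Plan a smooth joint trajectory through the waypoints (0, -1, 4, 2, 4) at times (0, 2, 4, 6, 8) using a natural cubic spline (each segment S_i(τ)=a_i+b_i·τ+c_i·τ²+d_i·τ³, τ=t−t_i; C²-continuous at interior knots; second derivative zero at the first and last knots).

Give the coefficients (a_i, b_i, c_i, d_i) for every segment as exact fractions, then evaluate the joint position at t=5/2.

  seg 0: a=0 b=-89/56 c=0 d=61/224
  seg 1: a=-1 b=47/28 c=183/112 d=-137/224
  seg 2: a=4 b=7/8 c=-57/28 d=123/224
  seg 3: a=2 b=-19/28 c=141/112 d=-47/224
S(5/2) = 307/1792

Δ: Δ0=-1/2, Δ1=5/2, Δ2=-1, Δ3=1
row 1: diag=8, rhs=18; c'=1/4, d'=9/4
row 2: denom=8−2·1/4=15/2; d'=(-21−2·9/4)/(15/2)=-17/5
row 3: denom=8−2·4/15=112/15; d'=(12−2·-17/5)/(112/15)=141/56
back: M3=141/56
back: M2=-17/5−4/15·141/56=-57/14
back: M1=9/4−1/4·-57/14=183/56
M: M0=0, M1=183/56, M2=-57/14, M3=141/56, M4=0
seg 0: a=0, c=M0/2=0, d=(M1−M0)/(6·2)=61/224, b=Δ0−h0·(2M0+M1)/6=-89/56
seg 1: a=-1, c=M1/2=183/112, d=(M2−M1)/(6·2)=-137/224, b=Δ1−h1·(2M1+M2)/6=47/28
seg 2: a=4, c=M2/2=-57/28, d=(M3−M2)/(6·2)=123/224, b=Δ2−h2·(2M2+M3)/6=7/8
seg 3: a=2, c=M3/2=141/112, d=(M4−M3)/(6·2)=-47/224, b=Δ3−h3·(2M3+M4)/6=-19/28
t_q=5/2 → seg 1, τ=1/2; S=-1+47/28·τ+183/112·τ²+-137/224·τ³=307/1792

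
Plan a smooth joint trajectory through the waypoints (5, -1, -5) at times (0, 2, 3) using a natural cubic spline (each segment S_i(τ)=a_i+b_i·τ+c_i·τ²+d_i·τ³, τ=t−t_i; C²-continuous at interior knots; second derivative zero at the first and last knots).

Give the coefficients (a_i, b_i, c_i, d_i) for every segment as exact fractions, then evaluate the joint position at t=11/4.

Δ: Δ0=-3, Δ1=-4
row 1: diag=6, rhs=-6; c'=1/6, d'=-1
back: M1=-1
M: M0=0, M1=-1, M2=0
seg 0: a=5, c=M0/2=0, d=(M1−M0)/(6·2)=-1/12, b=Δ0−h0·(2M0+M1)/6=-8/3
seg 1: a=-1, c=M1/2=-1/2, d=(M2−M1)/(6·1)=1/6, b=Δ1−h1·(2M1+M2)/6=-11/3
t_q=11/4 → seg 1, τ=3/4; S=-1+-11/3·τ+-1/2·τ²+1/6·τ³=-507/128

  seg 0: a=5 b=-8/3 c=0 d=-1/12
  seg 1: a=-1 b=-11/3 c=-1/2 d=1/6
S(11/4) = -507/128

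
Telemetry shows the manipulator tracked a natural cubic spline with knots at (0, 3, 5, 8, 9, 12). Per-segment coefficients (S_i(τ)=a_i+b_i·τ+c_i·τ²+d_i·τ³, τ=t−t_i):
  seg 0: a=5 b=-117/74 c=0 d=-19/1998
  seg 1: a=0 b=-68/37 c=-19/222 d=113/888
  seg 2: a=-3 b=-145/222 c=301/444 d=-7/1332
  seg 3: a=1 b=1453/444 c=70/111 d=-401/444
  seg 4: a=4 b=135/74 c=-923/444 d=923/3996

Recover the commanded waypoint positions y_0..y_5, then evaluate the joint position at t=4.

y_0=5 y_1=0 y_2=-3 y_3=1 y_4=4 y_5=-3
S(4) = -1595/888

y_0 = S_0(0) = a_0 = 5
y_1 = S_1(0) = a_1 = 0
y_2 = S_2(0) = a_2 = -3
y_3 = S_3(0) = a_3 = 1
y_4 = S_4(0) = a_4 = 4
y_5 = S_4(3) = -3
t_q=4 is in segment 1 (τ=1); S_1(τ)=-1595/888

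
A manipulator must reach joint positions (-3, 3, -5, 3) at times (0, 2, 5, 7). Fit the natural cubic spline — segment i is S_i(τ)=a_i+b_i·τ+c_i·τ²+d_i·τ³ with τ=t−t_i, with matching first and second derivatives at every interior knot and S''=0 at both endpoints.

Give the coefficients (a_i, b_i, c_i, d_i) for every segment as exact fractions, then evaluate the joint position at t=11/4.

Δ: Δ0=3, Δ1=-8/3, Δ2=4
row 1: diag=10, rhs=-34; c'=3/10, d'=-17/5
row 2: denom=10−3·3/10=91/10; d'=(40−3·-17/5)/(91/10)=502/91
back: M2=502/91
back: M1=-17/5−3/10·502/91=-460/91
M: M0=0, M1=-460/91, M2=502/91, M3=0
seg 0: a=-3, c=M0/2=0, d=(M1−M0)/(6·2)=-115/273, b=Δ0−h0·(2M0+M1)/6=1279/273
seg 1: a=3, c=M1/2=-230/91, d=(M2−M1)/(6·3)=37/63, b=Δ1−h1·(2M1+M2)/6=-101/273
seg 2: a=-5, c=M2/2=251/91, d=(M3−M2)/(6·2)=-251/546, b=Δ2−h2·(2M2+M3)/6=88/273
t_q=11/4 → seg 1, τ=3/4; S=3+-101/273·τ+-230/91·τ²+37/63·τ³=9019/5824

  seg 0: a=-3 b=1279/273 c=0 d=-115/273
  seg 1: a=3 b=-101/273 c=-230/91 d=37/63
  seg 2: a=-5 b=88/273 c=251/91 d=-251/546
S(11/4) = 9019/5824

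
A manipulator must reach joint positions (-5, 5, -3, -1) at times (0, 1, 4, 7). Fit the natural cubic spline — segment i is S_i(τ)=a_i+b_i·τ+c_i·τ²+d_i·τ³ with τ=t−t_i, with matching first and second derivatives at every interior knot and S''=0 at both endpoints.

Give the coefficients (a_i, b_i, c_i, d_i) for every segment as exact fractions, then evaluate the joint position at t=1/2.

Δ: Δ0=10, Δ1=-8/3, Δ2=2/3
row 1: diag=8, rhs=-76; c'=3/8, d'=-19/2
row 2: denom=12−3·3/8=87/8; d'=(20−3·-19/2)/(87/8)=388/87
back: M2=388/87
back: M1=-19/2−3/8·388/87=-324/29
M: M0=0, M1=-324/29, M2=388/87, M3=0
seg 0: a=-5, c=M0/2=0, d=(M1−M0)/(6·1)=-54/29, b=Δ0−h0·(2M0+M1)/6=344/29
seg 1: a=5, c=M1/2=-162/29, d=(M2−M1)/(6·3)=680/783, b=Δ1−h1·(2M1+M2)/6=182/29
seg 2: a=-3, c=M2/2=194/87, d=(M3−M2)/(6·3)=-194/783, b=Δ2−h2·(2M2+M3)/6=-110/29
t_q=1/2 → seg 0, τ=1/2; S=-5+344/29·τ+0·τ²+-54/29·τ³=81/116

  seg 0: a=-5 b=344/29 c=0 d=-54/29
  seg 1: a=5 b=182/29 c=-162/29 d=680/783
  seg 2: a=-3 b=-110/29 c=194/87 d=-194/783
S(1/2) = 81/116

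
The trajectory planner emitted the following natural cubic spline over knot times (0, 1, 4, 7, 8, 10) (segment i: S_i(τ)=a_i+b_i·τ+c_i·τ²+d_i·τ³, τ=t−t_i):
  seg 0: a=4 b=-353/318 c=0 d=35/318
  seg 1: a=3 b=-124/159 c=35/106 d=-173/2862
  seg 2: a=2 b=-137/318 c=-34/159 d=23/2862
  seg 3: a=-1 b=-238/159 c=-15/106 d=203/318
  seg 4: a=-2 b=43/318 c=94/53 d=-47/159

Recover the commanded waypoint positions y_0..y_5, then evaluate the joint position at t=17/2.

y_0 = S_0(0) = a_0 = 4
y_1 = S_1(0) = a_1 = 3
y_2 = S_2(0) = a_2 = 2
y_3 = S_3(0) = a_3 = -1
y_4 = S_4(0) = a_4 = -2
y_5 = S_4(2) = 3
t_q=17/2 is in segment 4 (τ=1/2); S_4(τ)=-647/424

y_0=4 y_1=3 y_2=2 y_3=-1 y_4=-2 y_5=3
S(17/2) = -647/424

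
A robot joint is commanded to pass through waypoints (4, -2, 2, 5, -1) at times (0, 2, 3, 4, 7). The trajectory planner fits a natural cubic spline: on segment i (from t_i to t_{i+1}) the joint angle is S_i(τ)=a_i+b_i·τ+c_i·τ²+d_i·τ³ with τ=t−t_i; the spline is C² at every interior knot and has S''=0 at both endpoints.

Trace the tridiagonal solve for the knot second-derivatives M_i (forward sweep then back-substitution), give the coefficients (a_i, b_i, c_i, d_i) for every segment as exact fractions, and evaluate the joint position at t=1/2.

  seg 0: a=4 b=-487/89 c=0 d=55/89
  seg 1: a=-2 b=173/89 c=330/89 d=-147/89
  seg 2: a=2 b=392/89 c=-111/89 d=-14/89
  seg 3: a=5 b=128/89 c=-153/89 d=17/89
S(1/2) = 955/712

Δ: Δ0=-3, Δ1=4, Δ2=3, Δ3=-2
row 1: diag=6, rhs=42; c'=1/6, d'=7
row 2: denom=4−1·1/6=23/6; d'=(-6−1·7)/(23/6)=-78/23
row 3: denom=8−1·6/23=178/23; d'=(-30−1·-78/23)/(178/23)=-306/89
back: M3=-306/89
back: M2=-78/23−6/23·-306/89=-222/89
back: M1=7−1/6·-222/89=660/89
M: M0=0, M1=660/89, M2=-222/89, M3=-306/89, M4=0
seg 0: a=4, c=M0/2=0, d=(M1−M0)/(6·2)=55/89, b=Δ0−h0·(2M0+M1)/6=-487/89
seg 1: a=-2, c=M1/2=330/89, d=(M2−M1)/(6·1)=-147/89, b=Δ1−h1·(2M1+M2)/6=173/89
seg 2: a=2, c=M2/2=-111/89, d=(M3−M2)/(6·1)=-14/89, b=Δ2−h2·(2M2+M3)/6=392/89
seg 3: a=5, c=M3/2=-153/89, d=(M4−M3)/(6·3)=17/89, b=Δ3−h3·(2M3+M4)/6=128/89
t_q=1/2 → seg 0, τ=1/2; S=4+-487/89·τ+0·τ²+55/89·τ³=955/712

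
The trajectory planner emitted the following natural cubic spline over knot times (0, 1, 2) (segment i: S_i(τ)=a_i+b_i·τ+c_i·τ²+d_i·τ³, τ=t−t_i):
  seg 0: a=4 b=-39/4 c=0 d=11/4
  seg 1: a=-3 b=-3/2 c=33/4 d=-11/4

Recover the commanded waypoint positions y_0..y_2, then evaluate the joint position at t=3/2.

y_0=4 y_1=-3 y_2=1
S(3/2) = -65/32

y_0 = S_0(0) = a_0 = 4
y_1 = S_1(0) = a_1 = -3
y_2 = S_1(1) = 1
t_q=3/2 is in segment 1 (τ=1/2); S_1(τ)=-65/32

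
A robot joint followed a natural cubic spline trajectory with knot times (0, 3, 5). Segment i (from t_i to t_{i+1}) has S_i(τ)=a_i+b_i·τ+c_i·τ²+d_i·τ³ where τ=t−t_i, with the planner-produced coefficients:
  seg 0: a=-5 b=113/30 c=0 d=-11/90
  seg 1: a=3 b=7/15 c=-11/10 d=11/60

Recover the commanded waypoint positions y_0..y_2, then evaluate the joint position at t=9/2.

y_0 = S_0(0) = a_0 = -5
y_1 = S_1(0) = a_1 = 3
y_2 = S_1(2) = 1
t_q=9/2 is in segment 1 (τ=3/2); S_1(τ)=59/32

y_0=-5 y_1=3 y_2=1
S(9/2) = 59/32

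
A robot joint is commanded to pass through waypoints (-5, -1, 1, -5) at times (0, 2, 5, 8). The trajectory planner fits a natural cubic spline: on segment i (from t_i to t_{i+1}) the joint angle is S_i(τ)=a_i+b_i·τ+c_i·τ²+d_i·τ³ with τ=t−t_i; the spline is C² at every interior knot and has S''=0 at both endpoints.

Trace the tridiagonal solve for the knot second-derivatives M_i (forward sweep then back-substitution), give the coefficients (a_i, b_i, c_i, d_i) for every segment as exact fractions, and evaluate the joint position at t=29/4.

Δ: Δ0=2, Δ1=2/3, Δ2=-2
row 1: diag=10, rhs=-8; c'=3/10, d'=-4/5
row 2: denom=12−3·3/10=111/10; d'=(-16−3·-4/5)/(111/10)=-136/111
back: M2=-136/111
back: M1=-4/5−3/10·-136/111=-16/37
M: M0=0, M1=-16/37, M2=-136/111, M3=0
seg 0: a=-5, c=M0/2=0, d=(M1−M0)/(6·2)=-4/111, b=Δ0−h0·(2M0+M1)/6=238/111
seg 1: a=-1, c=M1/2=-8/37, d=(M2−M1)/(6·3)=-44/999, b=Δ1−h1·(2M1+M2)/6=190/111
seg 2: a=1, c=M2/2=-68/111, d=(M3−M2)/(6·3)=68/999, b=Δ2−h2·(2M2+M3)/6=-86/111
t_q=29/4 → seg 2, τ=9/4; S=1+-86/111·τ+-68/111·τ²+68/999·τ³=-1817/592

  seg 0: a=-5 b=238/111 c=0 d=-4/111
  seg 1: a=-1 b=190/111 c=-8/37 d=-44/999
  seg 2: a=1 b=-86/111 c=-68/111 d=68/999
S(29/4) = -1817/592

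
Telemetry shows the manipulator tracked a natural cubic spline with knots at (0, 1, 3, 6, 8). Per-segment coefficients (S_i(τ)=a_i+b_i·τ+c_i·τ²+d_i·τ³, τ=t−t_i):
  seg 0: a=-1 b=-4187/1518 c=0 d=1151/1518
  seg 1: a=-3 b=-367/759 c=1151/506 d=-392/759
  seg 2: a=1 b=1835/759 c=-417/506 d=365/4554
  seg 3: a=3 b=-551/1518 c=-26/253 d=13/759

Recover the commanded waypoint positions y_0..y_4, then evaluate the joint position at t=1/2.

y_0=-1 y_1=-3 y_2=1 y_3=3 y_4=2
S(1/2) = -9247/4048

y_0 = S_0(0) = a_0 = -1
y_1 = S_1(0) = a_1 = -3
y_2 = S_2(0) = a_2 = 1
y_3 = S_3(0) = a_3 = 3
y_4 = S_3(2) = 2
t_q=1/2 is in segment 0 (τ=1/2); S_0(τ)=-9247/4048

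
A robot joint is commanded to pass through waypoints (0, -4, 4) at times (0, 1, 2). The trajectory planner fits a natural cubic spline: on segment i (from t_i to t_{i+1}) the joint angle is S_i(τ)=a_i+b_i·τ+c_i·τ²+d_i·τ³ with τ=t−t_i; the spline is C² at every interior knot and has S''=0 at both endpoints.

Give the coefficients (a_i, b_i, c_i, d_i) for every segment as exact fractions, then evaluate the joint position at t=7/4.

Δ: Δ0=-4, Δ1=8
row 1: diag=4, rhs=72; c'=1/4, d'=18
back: M1=18
M: M0=0, M1=18, M2=0
seg 0: a=0, c=M0/2=0, d=(M1−M0)/(6·1)=3, b=Δ0−h0·(2M0+M1)/6=-7
seg 1: a=-4, c=M1/2=9, d=(M2−M1)/(6·1)=-3, b=Δ1−h1·(2M1+M2)/6=2
t_q=7/4 → seg 1, τ=3/4; S=-4+2·τ+9·τ²+-3·τ³=83/64

  seg 0: a=0 b=-7 c=0 d=3
  seg 1: a=-4 b=2 c=9 d=-3
S(7/4) = 83/64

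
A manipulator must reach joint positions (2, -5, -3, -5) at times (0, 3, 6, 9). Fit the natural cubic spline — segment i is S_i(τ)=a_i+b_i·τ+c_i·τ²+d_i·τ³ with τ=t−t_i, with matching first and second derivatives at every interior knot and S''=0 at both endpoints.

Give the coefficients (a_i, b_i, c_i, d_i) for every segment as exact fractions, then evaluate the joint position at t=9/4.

Δ: Δ0=-7/3, Δ1=2/3, Δ2=-2/3
row 1: diag=12, rhs=18; c'=1/4, d'=3/2
row 2: denom=12−3·1/4=45/4; d'=(-8−3·3/2)/(45/4)=-10/9
back: M2=-10/9
back: M1=3/2−1/4·-10/9=16/9
M: M0=0, M1=16/9, M2=-10/9, M3=0
seg 0: a=2, c=M0/2=0, d=(M1−M0)/(6·3)=8/81, b=Δ0−h0·(2M0+M1)/6=-29/9
seg 1: a=-5, c=M1/2=8/9, d=(M2−M1)/(6·3)=-13/81, b=Δ1−h1·(2M1+M2)/6=-5/9
seg 2: a=-3, c=M2/2=-5/9, d=(M3−M2)/(6·3)=5/81, b=Δ2−h2·(2M2+M3)/6=4/9
t_q=9/4 → seg 0, τ=9/4; S=2+-29/9·τ+0·τ²+8/81·τ³=-33/8

  seg 0: a=2 b=-29/9 c=0 d=8/81
  seg 1: a=-5 b=-5/9 c=8/9 d=-13/81
  seg 2: a=-3 b=4/9 c=-5/9 d=5/81
S(9/4) = -33/8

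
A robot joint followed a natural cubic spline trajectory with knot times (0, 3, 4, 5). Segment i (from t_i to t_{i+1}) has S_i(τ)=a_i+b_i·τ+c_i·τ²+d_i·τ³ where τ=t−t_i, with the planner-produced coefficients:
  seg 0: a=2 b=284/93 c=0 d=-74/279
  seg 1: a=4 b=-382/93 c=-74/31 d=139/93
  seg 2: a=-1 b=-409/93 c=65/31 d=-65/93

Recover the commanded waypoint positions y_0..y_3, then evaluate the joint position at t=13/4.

y_0=2 y_1=4 y_2=-1 y_3=-4
S(13/4) = 5649/1984

y_0 = S_0(0) = a_0 = 2
y_1 = S_1(0) = a_1 = 4
y_2 = S_2(0) = a_2 = -1
y_3 = S_2(1) = -4
t_q=13/4 is in segment 1 (τ=1/4); S_1(τ)=5649/1984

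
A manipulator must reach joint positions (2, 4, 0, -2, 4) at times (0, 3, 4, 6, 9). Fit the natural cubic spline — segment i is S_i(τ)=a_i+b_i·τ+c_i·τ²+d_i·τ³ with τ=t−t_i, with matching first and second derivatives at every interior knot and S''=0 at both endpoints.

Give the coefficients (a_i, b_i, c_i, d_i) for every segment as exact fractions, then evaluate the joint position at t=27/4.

  seg 0: a=2 b=574/219 c=0 d=-428/1971
  seg 1: a=4 b=-710/219 c=-428/219 d=262/219
  seg 2: a=0 b=-260/73 c=358/219 d=-155/876
  seg 3: a=-2 b=187/219 c=251/438 d=-251/3942
S(27/4) = -9943/9344

Δ: Δ0=2/3, Δ1=-4, Δ2=-1, Δ3=2
row 1: diag=8, rhs=-28; c'=1/8, d'=-7/2
row 2: denom=6−1·1/8=47/8; d'=(18−1·-7/2)/(47/8)=172/47
row 3: denom=10−2·16/47=438/47; d'=(18−2·172/47)/(438/47)=251/219
back: M3=251/219
back: M2=172/47−16/47·251/219=716/219
back: M1=-7/2−1/8·716/219=-856/219
M: M0=0, M1=-856/219, M2=716/219, M3=251/219, M4=0
seg 0: a=2, c=M0/2=0, d=(M1−M0)/(6·3)=-428/1971, b=Δ0−h0·(2M0+M1)/6=574/219
seg 1: a=4, c=M1/2=-428/219, d=(M2−M1)/(6·1)=262/219, b=Δ1−h1·(2M1+M2)/6=-710/219
seg 2: a=0, c=M2/2=358/219, d=(M3−M2)/(6·2)=-155/876, b=Δ2−h2·(2M2+M3)/6=-260/73
seg 3: a=-2, c=M3/2=251/438, d=(M4−M3)/(6·3)=-251/3942, b=Δ3−h3·(2M3+M4)/6=187/219
t_q=27/4 → seg 3, τ=3/4; S=-2+187/219·τ+251/438·τ²+-251/3942·τ³=-9943/9344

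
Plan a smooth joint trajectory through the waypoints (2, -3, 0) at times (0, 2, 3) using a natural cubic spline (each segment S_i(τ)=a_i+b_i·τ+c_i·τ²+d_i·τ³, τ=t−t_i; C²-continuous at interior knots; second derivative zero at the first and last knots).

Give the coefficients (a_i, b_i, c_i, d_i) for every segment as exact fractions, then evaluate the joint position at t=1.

Δ: Δ0=-5/2, Δ1=3
row 1: diag=6, rhs=33; c'=1/6, d'=11/2
back: M1=11/2
M: M0=0, M1=11/2, M2=0
seg 0: a=2, c=M0/2=0, d=(M1−M0)/(6·2)=11/24, b=Δ0−h0·(2M0+M1)/6=-13/3
seg 1: a=-3, c=M1/2=11/4, d=(M2−M1)/(6·1)=-11/12, b=Δ1−h1·(2M1+M2)/6=7/6
t_q=1 → seg 0, τ=1; S=2+-13/3·τ+0·τ²+11/24·τ³=-15/8

  seg 0: a=2 b=-13/3 c=0 d=11/24
  seg 1: a=-3 b=7/6 c=11/4 d=-11/12
S(1) = -15/8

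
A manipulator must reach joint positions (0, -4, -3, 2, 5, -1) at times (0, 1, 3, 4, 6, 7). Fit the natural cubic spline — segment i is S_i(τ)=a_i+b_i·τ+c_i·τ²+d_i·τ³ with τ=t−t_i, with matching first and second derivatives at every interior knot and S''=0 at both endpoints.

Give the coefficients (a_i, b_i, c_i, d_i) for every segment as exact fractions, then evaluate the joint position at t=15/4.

  seg 0: a=0 b=-4489/988 c=0 d=537/988
  seg 1: a=-4 b=-1439/494 c=1611/988 d=75/1976
  seg 2: a=-3 b=1004/247 c=459/247 d=-12/13
  seg 3: a=2 b=1238/247 c=-225/247 d=-835/1976
  seg 4: a=5 b=-1829/494 c=-3405/988 d=1135/988
S(15/4) = 174/247

Δ: Δ0=-4, Δ1=1/2, Δ2=5, Δ3=3/2, Δ4=-6
row 1: diag=6, rhs=27; c'=1/3, d'=9/2
row 2: denom=6−2·1/3=16/3; d'=(27−2·9/2)/(16/3)=27/8
row 3: denom=6−1·3/16=93/16; d'=(-21−1·27/8)/(93/16)=-130/31
row 4: denom=6−2·32/93=494/93; d'=(-45−2·-130/31)/(494/93)=-3405/494
back: M4=-3405/494
back: M3=-130/31−32/93·-3405/494=-450/247
back: M2=27/8−3/16·-450/247=918/247
back: M1=9/2−1/3·918/247=1611/494
M: M0=0, M1=1611/494, M2=918/247, M3=-450/247, M4=-3405/494, M5=0
seg 0: a=0, c=M0/2=0, d=(M1−M0)/(6·1)=537/988, b=Δ0−h0·(2M0+M1)/6=-4489/988
seg 1: a=-4, c=M1/2=1611/988, d=(M2−M1)/(6·2)=75/1976, b=Δ1−h1·(2M1+M2)/6=-1439/494
seg 2: a=-3, c=M2/2=459/247, d=(M3−M2)/(6·1)=-12/13, b=Δ2−h2·(2M2+M3)/6=1004/247
seg 3: a=2, c=M3/2=-225/247, d=(M4−M3)/(6·2)=-835/1976, b=Δ3−h3·(2M3+M4)/6=1238/247
seg 4: a=5, c=M4/2=-3405/988, d=(M5−M4)/(6·1)=1135/988, b=Δ4−h4·(2M4+M5)/6=-1829/494
t_q=15/4 → seg 2, τ=3/4; S=-3+1004/247·τ+459/247·τ²+-12/13·τ³=174/247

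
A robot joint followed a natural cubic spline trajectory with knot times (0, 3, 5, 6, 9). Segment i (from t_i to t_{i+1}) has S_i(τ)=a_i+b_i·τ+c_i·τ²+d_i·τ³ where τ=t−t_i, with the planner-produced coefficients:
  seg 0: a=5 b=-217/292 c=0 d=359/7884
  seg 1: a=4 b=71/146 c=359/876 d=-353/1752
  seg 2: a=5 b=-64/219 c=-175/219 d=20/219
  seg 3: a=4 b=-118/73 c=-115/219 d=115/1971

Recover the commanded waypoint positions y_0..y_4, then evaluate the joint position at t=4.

y_0=5 y_1=4 y_2=5 y_3=4 y_4=-4
S(4) = 8225/1752

y_0 = S_0(0) = a_0 = 5
y_1 = S_1(0) = a_1 = 4
y_2 = S_2(0) = a_2 = 5
y_3 = S_3(0) = a_3 = 4
y_4 = S_3(3) = -4
t_q=4 is in segment 1 (τ=1); S_1(τ)=8225/1752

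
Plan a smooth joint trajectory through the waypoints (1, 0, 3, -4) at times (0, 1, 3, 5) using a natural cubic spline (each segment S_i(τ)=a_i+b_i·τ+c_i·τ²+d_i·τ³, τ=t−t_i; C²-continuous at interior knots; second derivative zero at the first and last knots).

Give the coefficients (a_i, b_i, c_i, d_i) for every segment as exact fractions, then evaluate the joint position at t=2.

  seg 0: a=1 b=-37/22 c=0 d=15/22
  seg 1: a=0 b=4/11 c=45/22 d=-65/88
  seg 2: a=3 b=-7/22 c=-105/44 d=35/88
S(2) = 147/88

Δ: Δ0=-1, Δ1=3/2, Δ2=-7/2
row 1: diag=6, rhs=15; c'=1/3, d'=5/2
row 2: denom=8−2·1/3=22/3; d'=(-30−2·5/2)/(22/3)=-105/22
back: M2=-105/22
back: M1=5/2−1/3·-105/22=45/11
M: M0=0, M1=45/11, M2=-105/22, M3=0
seg 0: a=1, c=M0/2=0, d=(M1−M0)/(6·1)=15/22, b=Δ0−h0·(2M0+M1)/6=-37/22
seg 1: a=0, c=M1/2=45/22, d=(M2−M1)/(6·2)=-65/88, b=Δ1−h1·(2M1+M2)/6=4/11
seg 2: a=3, c=M2/2=-105/44, d=(M3−M2)/(6·2)=35/88, b=Δ2−h2·(2M2+M3)/6=-7/22
t_q=2 → seg 1, τ=1; S=0+4/11·τ+45/22·τ²+-65/88·τ³=147/88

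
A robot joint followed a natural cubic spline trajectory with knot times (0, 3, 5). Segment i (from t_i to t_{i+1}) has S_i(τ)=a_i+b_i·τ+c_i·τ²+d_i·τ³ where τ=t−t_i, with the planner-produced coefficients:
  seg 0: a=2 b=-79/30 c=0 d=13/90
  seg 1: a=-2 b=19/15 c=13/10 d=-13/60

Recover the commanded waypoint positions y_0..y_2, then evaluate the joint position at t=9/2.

y_0=2 y_1=-2 y_2=4
S(9/2) = 67/32

y_0 = S_0(0) = a_0 = 2
y_1 = S_1(0) = a_1 = -2
y_2 = S_1(2) = 4
t_q=9/2 is in segment 1 (τ=3/2); S_1(τ)=67/32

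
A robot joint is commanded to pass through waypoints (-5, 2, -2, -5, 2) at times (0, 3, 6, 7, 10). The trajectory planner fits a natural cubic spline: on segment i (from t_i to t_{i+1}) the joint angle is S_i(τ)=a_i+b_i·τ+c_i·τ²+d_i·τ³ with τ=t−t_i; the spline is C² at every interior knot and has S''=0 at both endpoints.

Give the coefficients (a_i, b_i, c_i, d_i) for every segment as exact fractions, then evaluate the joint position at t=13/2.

Δ: Δ0=7/3, Δ1=-4/3, Δ2=-3, Δ3=7/3
row 1: diag=12, rhs=-22; c'=1/4, d'=-11/6
row 2: denom=8−3·1/4=29/4; d'=(-10−3·-11/6)/(29/4)=-18/29
row 3: denom=8−1·4/29=228/29; d'=(32−1·-18/29)/(228/29)=473/114
back: M3=473/114
back: M2=-18/29−4/29·473/114=-68/57
back: M1=-11/6−1/4·-68/57=-175/114
M: M0=0, M1=-175/114, M2=-68/57, M3=473/114, M4=0
seg 0: a=-5, c=M0/2=0, d=(M1−M0)/(6·3)=-175/2052, b=Δ0−h0·(2M0+M1)/6=707/228
seg 1: a=2, c=M1/2=-175/228, d=(M2−M1)/(6·3)=13/684, b=Δ1−h1·(2M1+M2)/6=91/114
seg 2: a=-2, c=M2/2=-34/57, d=(M3−M2)/(6·1)=203/228, b=Δ2−h2·(2M2+M3)/6=-751/228
seg 3: a=-5, c=M3/2=473/228, d=(M4−M3)/(6·3)=-473/2052, b=Δ3−h3·(2M3+M4)/6=-69/38
t_q=13/2 → seg 2, τ=1/2; S=-2+-751/228·τ+-34/57·τ²+203/228·τ³=-6721/1824

  seg 0: a=-5 b=707/228 c=0 d=-175/2052
  seg 1: a=2 b=91/114 c=-175/228 d=13/684
  seg 2: a=-2 b=-751/228 c=-34/57 d=203/228
  seg 3: a=-5 b=-69/38 c=473/228 d=-473/2052
S(13/2) = -6721/1824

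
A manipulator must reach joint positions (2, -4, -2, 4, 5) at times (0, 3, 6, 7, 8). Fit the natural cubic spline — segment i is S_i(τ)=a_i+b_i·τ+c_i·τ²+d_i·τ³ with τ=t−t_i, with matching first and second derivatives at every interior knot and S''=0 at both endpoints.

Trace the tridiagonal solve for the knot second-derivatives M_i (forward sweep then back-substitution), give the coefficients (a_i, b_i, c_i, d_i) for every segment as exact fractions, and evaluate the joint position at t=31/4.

Δ: Δ0=-2, Δ1=2/3, Δ2=6, Δ3=1
row 1: diag=12, rhs=16; c'=1/4, d'=4/3
row 2: denom=8−3·1/4=29/4; d'=(32−3·4/3)/(29/4)=112/29
row 3: denom=4−1·4/29=112/29; d'=(-30−1·112/29)/(112/29)=-491/56
back: M3=-491/56
back: M2=112/29−4/29·-491/56=71/14
back: M1=4/3−1/4·71/14=11/168
M: M0=0, M1=11/168, M2=71/14, M3=-491/56, M4=0
seg 0: a=2, c=M0/2=0, d=(M1−M0)/(6·3)=11/3024, b=Δ0−h0·(2M0+M1)/6=-683/336
seg 1: a=-4, c=M1/2=11/336, d=(M2−M1)/(6·3)=841/3024, b=Δ1−h1·(2M1+M2)/6=-325/168
seg 2: a=-2, c=M2/2=71/28, d=(M3−M2)/(6·1)=-775/336, b=Δ2−h2·(2M2+M3)/6=277/48
seg 3: a=4, c=M3/2=-491/112, d=(M4−M3)/(6·1)=491/336, b=Δ3−h3·(2M3+M4)/6=659/168
t_q=31/4 → seg 3, τ=3/4; S=4+659/168·τ+-491/112·τ²+491/336·τ³=36503/7168

  seg 0: a=2 b=-683/336 c=0 d=11/3024
  seg 1: a=-4 b=-325/168 c=11/336 d=841/3024
  seg 2: a=-2 b=277/48 c=71/28 d=-775/336
  seg 3: a=4 b=659/168 c=-491/112 d=491/336
S(31/4) = 36503/7168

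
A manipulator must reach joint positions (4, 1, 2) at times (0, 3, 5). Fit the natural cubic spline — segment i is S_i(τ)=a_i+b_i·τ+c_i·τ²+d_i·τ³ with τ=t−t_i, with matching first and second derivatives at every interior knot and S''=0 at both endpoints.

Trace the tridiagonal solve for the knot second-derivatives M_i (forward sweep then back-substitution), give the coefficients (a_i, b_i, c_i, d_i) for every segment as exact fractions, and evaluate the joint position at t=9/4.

Δ: Δ0=-1, Δ1=1/2
row 1: diag=10, rhs=9; c'=1/5, d'=9/10
back: M1=9/10
M: M0=0, M1=9/10, M2=0
seg 0: a=4, c=M0/2=0, d=(M1−M0)/(6·3)=1/20, b=Δ0−h0·(2M0+M1)/6=-29/20
seg 1: a=1, c=M1/2=9/20, d=(M2−M1)/(6·2)=-3/40, b=Δ1−h1·(2M1+M2)/6=-1/10
t_q=9/4 → seg 0, τ=9/4; S=4+-29/20·τ+0·τ²+1/20·τ³=1673/1280

  seg 0: a=4 b=-29/20 c=0 d=1/20
  seg 1: a=1 b=-1/10 c=9/20 d=-3/40
S(9/4) = 1673/1280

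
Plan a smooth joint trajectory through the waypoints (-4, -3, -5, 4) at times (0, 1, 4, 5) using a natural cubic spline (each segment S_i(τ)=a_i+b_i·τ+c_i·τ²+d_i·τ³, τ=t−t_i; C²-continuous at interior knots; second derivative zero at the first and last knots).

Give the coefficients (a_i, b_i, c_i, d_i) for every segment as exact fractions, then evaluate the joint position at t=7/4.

Δ: Δ0=1, Δ1=-2/3, Δ2=9
row 1: diag=8, rhs=-10; c'=3/8, d'=-5/4
row 2: denom=8−3·3/8=55/8; d'=(58−3·-5/4)/(55/8)=494/55
back: M2=494/55
back: M1=-5/4−3/8·494/55=-254/55
M: M0=0, M1=-254/55, M2=494/55, M3=0
seg 0: a=-4, c=M0/2=0, d=(M1−M0)/(6·1)=-127/165, b=Δ0−h0·(2M0+M1)/6=292/165
seg 1: a=-3, c=M1/2=-127/55, d=(M2−M1)/(6·3)=34/45, b=Δ1−h1·(2M1+M2)/6=-89/165
seg 2: a=-5, c=M2/2=247/55, d=(M3−M2)/(6·1)=-247/165, b=Δ2−h2·(2M2+M3)/6=991/165
t_q=7/4 → seg 1, τ=3/4; S=-3+-89/165·τ+-127/55·τ²+34/45·τ³=-7717/1760

  seg 0: a=-4 b=292/165 c=0 d=-127/165
  seg 1: a=-3 b=-89/165 c=-127/55 d=34/45
  seg 2: a=-5 b=991/165 c=247/55 d=-247/165
S(7/4) = -7717/1760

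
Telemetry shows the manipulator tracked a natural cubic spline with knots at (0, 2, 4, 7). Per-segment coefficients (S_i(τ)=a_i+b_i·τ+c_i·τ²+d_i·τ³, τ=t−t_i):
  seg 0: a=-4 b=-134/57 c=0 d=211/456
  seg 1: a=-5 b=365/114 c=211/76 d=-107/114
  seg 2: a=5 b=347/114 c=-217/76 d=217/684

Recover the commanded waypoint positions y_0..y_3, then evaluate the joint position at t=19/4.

y_0 = S_0(0) = a_0 = -4
y_1 = S_1(0) = a_1 = -5
y_2 = S_2(0) = a_2 = 5
y_3 = S_2(3) = -3
t_q=19/4 is in segment 2 (τ=3/4); S_2(τ)=28263/4864

y_0=-4 y_1=-5 y_2=5 y_3=-3
S(19/4) = 28263/4864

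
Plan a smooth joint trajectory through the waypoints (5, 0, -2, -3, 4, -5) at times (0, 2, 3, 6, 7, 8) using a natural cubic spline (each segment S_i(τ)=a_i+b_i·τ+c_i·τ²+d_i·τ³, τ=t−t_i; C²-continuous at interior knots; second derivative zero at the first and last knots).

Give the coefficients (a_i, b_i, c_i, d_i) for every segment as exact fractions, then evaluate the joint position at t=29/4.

Δ: Δ0=-5/2, Δ1=-2, Δ2=-1/3, Δ3=7, Δ4=-9
row 1: diag=6, rhs=3; c'=1/6, d'=1/2
row 2: denom=8−1·1/6=47/6; d'=(10−1·1/2)/(47/6)=57/47
row 3: denom=8−3·18/47=322/47; d'=(44−3·57/47)/(322/47)=271/46
row 4: denom=4−1·47/322=1241/322; d'=(-96−1·271/46)/(1241/322)=-32809/1241
back: M4=-32809/1241
back: M3=271/46−47/322·-32809/1241=12100/1241
back: M2=57/47−18/47·12100/1241=-3129/1241
back: M1=1/2−1/6·-3129/1241=1142/1241
M: M0=0, M1=1142/1241, M2=-3129/1241, M3=12100/1241, M4=-32809/1241, M5=0
seg 0: a=5, c=M0/2=0, d=(M1−M0)/(6·2)=571/7446, b=Δ0−h0·(2M0+M1)/6=-20899/7446
seg 1: a=0, c=M1/2=571/1241, d=(M2−M1)/(6·1)=-4271/7446, b=Δ1−h1·(2M1+M2)/6=-14047/7446
seg 2: a=-2, c=M2/2=-3129/2482, d=(M3−M2)/(6·3)=15229/22338, b=Δ2−h2·(2M2+M3)/6=-10004/3723
seg 3: a=-3, c=M3/2=6050/1241, d=(M4−M3)/(6·1)=-44909/7446, b=Δ3−h3·(2M3+M4)/6=60731/7446
seg 4: a=4, c=M4/2=-32809/2482, d=(M5−M4)/(6·1)=32809/7446, b=Δ4−h4·(2M4+M5)/6=-698/3723
t_q=29/4 → seg 4, τ=1/4; S=4+-698/3723·τ+-32809/2482·τ²+32809/7446·τ³=507647/158848

  seg 0: a=5 b=-20899/7446 c=0 d=571/7446
  seg 1: a=0 b=-14047/7446 c=571/1241 d=-4271/7446
  seg 2: a=-2 b=-10004/3723 c=-3129/2482 d=15229/22338
  seg 3: a=-3 b=60731/7446 c=6050/1241 d=-44909/7446
  seg 4: a=4 b=-698/3723 c=-32809/2482 d=32809/7446
S(29/4) = 507647/158848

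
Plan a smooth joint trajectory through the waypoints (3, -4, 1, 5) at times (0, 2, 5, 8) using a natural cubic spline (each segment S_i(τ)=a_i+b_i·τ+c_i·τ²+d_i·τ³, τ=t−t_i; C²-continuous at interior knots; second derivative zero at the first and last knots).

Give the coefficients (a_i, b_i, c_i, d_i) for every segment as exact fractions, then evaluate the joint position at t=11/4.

Δ: Δ0=-7/2, Δ1=5/3, Δ2=4/3
row 1: diag=10, rhs=31; c'=3/10, d'=31/10
row 2: denom=12−3·3/10=111/10; d'=(-2−3·31/10)/(111/10)=-113/111
back: M2=-113/111
back: M1=31/10−3/10·-113/111=126/37
M: M0=0, M1=126/37, M2=-113/111, M3=0
seg 0: a=3, c=M0/2=0, d=(M1−M0)/(6·2)=21/74, b=Δ0−h0·(2M0+M1)/6=-343/74
seg 1: a=-4, c=M1/2=63/37, d=(M2−M1)/(6·3)=-491/1998, b=Δ1−h1·(2M1+M2)/6=-91/74
seg 2: a=1, c=M2/2=-113/222, d=(M3−M2)/(6·3)=113/1998, b=Δ2−h2·(2M2+M3)/6=87/37
t_q=11/4 → seg 1, τ=3/4; S=-4+-91/74·τ+63/37·τ²+-491/1998·τ³=-19267/4736

  seg 0: a=3 b=-343/74 c=0 d=21/74
  seg 1: a=-4 b=-91/74 c=63/37 d=-491/1998
  seg 2: a=1 b=87/37 c=-113/222 d=113/1998
S(11/4) = -19267/4736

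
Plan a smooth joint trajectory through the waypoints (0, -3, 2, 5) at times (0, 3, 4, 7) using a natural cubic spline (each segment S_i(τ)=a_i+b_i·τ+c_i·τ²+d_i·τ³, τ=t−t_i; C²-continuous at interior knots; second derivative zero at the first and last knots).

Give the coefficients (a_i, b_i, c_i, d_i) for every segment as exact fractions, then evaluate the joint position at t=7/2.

Δ: Δ0=-1, Δ1=5, Δ2=1
row 1: diag=8, rhs=36; c'=1/8, d'=9/2
row 2: denom=8−1·1/8=63/8; d'=(-24−1·9/2)/(63/8)=-76/21
back: M2=-76/21
back: M1=9/2−1/8·-76/21=104/21
M: M0=0, M1=104/21, M2=-76/21, M3=0
seg 0: a=0, c=M0/2=0, d=(M1−M0)/(6·3)=52/189, b=Δ0−h0·(2M0+M1)/6=-73/21
seg 1: a=-3, c=M1/2=52/21, d=(M2−M1)/(6·1)=-10/7, b=Δ1−h1·(2M1+M2)/6=83/21
seg 2: a=2, c=M2/2=-38/21, d=(M3−M2)/(6·3)=38/189, b=Δ2−h2·(2M2+M3)/6=97/21
t_q=7/2 → seg 1, τ=1/2; S=-3+83/21·τ+52/21·τ²+-10/7·τ³=-7/12

  seg 0: a=0 b=-73/21 c=0 d=52/189
  seg 1: a=-3 b=83/21 c=52/21 d=-10/7
  seg 2: a=2 b=97/21 c=-38/21 d=38/189
S(7/2) = -7/12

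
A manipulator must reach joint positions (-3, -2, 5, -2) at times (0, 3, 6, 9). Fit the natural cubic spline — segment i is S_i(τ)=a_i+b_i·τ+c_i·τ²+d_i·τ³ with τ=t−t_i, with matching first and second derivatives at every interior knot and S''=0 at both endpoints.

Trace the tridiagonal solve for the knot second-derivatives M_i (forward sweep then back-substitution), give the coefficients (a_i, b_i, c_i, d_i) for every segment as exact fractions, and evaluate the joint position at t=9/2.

Δ: Δ0=1/3, Δ1=7/3, Δ2=-7/3
row 1: diag=12, rhs=12; c'=1/4, d'=1
row 2: denom=12−3·1/4=45/4; d'=(-28−3·1)/(45/4)=-124/45
back: M2=-124/45
back: M1=1−1/4·-124/45=76/45
M: M0=0, M1=76/45, M2=-124/45, M3=0
seg 0: a=-3, c=M0/2=0, d=(M1−M0)/(6·3)=38/405, b=Δ0−h0·(2M0+M1)/6=-23/45
seg 1: a=-2, c=M1/2=38/45, d=(M2−M1)/(6·3)=-20/81, b=Δ1−h1·(2M1+M2)/6=91/45
seg 2: a=5, c=M2/2=-62/45, d=(M3−M2)/(6·3)=62/405, b=Δ2−h2·(2M2+M3)/6=19/45
t_q=9/2 → seg 1, τ=3/2; S=-2+91/45·τ+38/45·τ²+-20/81·τ³=21/10

  seg 0: a=-3 b=-23/45 c=0 d=38/405
  seg 1: a=-2 b=91/45 c=38/45 d=-20/81
  seg 2: a=5 b=19/45 c=-62/45 d=62/405
S(9/2) = 21/10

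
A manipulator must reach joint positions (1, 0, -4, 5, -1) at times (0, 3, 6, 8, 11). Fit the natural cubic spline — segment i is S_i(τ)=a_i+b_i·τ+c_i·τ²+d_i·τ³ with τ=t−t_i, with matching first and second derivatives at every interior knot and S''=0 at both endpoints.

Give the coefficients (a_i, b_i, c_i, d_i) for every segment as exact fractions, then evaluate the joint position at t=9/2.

Δ: Δ0=-1/3, Δ1=-4/3, Δ2=9/2, Δ3=-2
row 1: diag=12, rhs=-6; c'=1/4, d'=-1/2
row 2: denom=10−3·1/4=37/4; d'=(35−3·-1/2)/(37/4)=146/37
row 3: denom=10−2·8/37=354/37; d'=(-39−2·146/37)/(354/37)=-1735/354
back: M3=-1735/354
back: M2=146/37−8/37·-1735/354=886/177
back: M1=-1/2−1/4·886/177=-310/177
M: M0=0, M1=-310/177, M2=886/177, M3=-1735/354, M4=0
seg 0: a=1, c=M0/2=0, d=(M1−M0)/(6·3)=-155/1593, b=Δ0−h0·(2M0+M1)/6=32/59
seg 1: a=0, c=M1/2=-155/177, d=(M2−M1)/(6·3)=598/1593, b=Δ1−h1·(2M1+M2)/6=-123/59
seg 2: a=-4, c=M2/2=443/177, d=(M3−M2)/(6·2)=-1169/1416, b=Δ2−h2·(2M2+M3)/6=165/59
seg 3: a=5, c=M3/2=-1735/708, d=(M4−M3)/(6·3)=1735/6372, b=Δ3−h3·(2M3+M4)/6=1027/354
t_q=9/2 → seg 1, τ=3/2; S=0+-123/59·τ+-155/177·τ²+598/1593·τ³=-226/59

  seg 0: a=1 b=32/59 c=0 d=-155/1593
  seg 1: a=0 b=-123/59 c=-155/177 d=598/1593
  seg 2: a=-4 b=165/59 c=443/177 d=-1169/1416
  seg 3: a=5 b=1027/354 c=-1735/708 d=1735/6372
S(9/2) = -226/59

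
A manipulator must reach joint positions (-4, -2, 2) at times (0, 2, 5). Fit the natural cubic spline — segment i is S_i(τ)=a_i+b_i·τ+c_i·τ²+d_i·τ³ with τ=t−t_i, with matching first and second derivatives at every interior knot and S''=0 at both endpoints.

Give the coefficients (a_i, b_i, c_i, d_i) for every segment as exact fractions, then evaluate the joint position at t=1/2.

Δ: Δ0=1, Δ1=4/3
row 1: diag=10, rhs=2; c'=3/10, d'=1/5
back: M1=1/5
M: M0=0, M1=1/5, M2=0
seg 0: a=-4, c=M0/2=0, d=(M1−M0)/(6·2)=1/60, b=Δ0−h0·(2M0+M1)/6=14/15
seg 1: a=-2, c=M1/2=1/10, d=(M2−M1)/(6·3)=-1/90, b=Δ1−h1·(2M1+M2)/6=17/15
t_q=1/2 → seg 0, τ=1/2; S=-4+14/15·τ+0·τ²+1/60·τ³=-113/32

  seg 0: a=-4 b=14/15 c=0 d=1/60
  seg 1: a=-2 b=17/15 c=1/10 d=-1/90
S(1/2) = -113/32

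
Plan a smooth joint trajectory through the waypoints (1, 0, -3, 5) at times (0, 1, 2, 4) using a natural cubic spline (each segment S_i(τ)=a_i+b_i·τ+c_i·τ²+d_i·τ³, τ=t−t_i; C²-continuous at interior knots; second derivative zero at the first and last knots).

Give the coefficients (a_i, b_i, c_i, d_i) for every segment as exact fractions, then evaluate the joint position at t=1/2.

  seg 0: a=1 b=-4/23 c=0 d=-19/23
  seg 1: a=0 b=-61/23 c=-57/23 d=49/23
  seg 2: a=-3 b=-28/23 c=90/23 d=-15/23
S(1/2) = 149/184

Δ: Δ0=-1, Δ1=-3, Δ2=4
row 1: diag=4, rhs=-12; c'=1/4, d'=-3
row 2: denom=6−1·1/4=23/4; d'=(42−1·-3)/(23/4)=180/23
back: M2=180/23
back: M1=-3−1/4·180/23=-114/23
M: M0=0, M1=-114/23, M2=180/23, M3=0
seg 0: a=1, c=M0/2=0, d=(M1−M0)/(6·1)=-19/23, b=Δ0−h0·(2M0+M1)/6=-4/23
seg 1: a=0, c=M1/2=-57/23, d=(M2−M1)/(6·1)=49/23, b=Δ1−h1·(2M1+M2)/6=-61/23
seg 2: a=-3, c=M2/2=90/23, d=(M3−M2)/(6·2)=-15/23, b=Δ2−h2·(2M2+M3)/6=-28/23
t_q=1/2 → seg 0, τ=1/2; S=1+-4/23·τ+0·τ²+-19/23·τ³=149/184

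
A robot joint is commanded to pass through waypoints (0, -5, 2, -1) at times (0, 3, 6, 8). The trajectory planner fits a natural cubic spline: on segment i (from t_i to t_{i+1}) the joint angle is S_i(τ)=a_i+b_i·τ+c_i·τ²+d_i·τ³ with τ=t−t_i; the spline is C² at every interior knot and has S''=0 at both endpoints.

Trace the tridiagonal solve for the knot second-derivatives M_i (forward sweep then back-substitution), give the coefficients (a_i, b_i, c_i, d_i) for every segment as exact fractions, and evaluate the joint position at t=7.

Δ: Δ0=-5/3, Δ1=7/3, Δ2=-3/2
row 1: diag=12, rhs=24; c'=1/4, d'=2
row 2: denom=10−3·1/4=37/4; d'=(-23−3·2)/(37/4)=-116/37
back: M2=-116/37
back: M1=2−1/4·-116/37=103/37
M: M0=0, M1=103/37, M2=-116/37, M3=0
seg 0: a=0, c=M0/2=0, d=(M1−M0)/(6·3)=103/666, b=Δ0−h0·(2M0+M1)/6=-679/222
seg 1: a=-5, c=M1/2=103/74, d=(M2−M1)/(6·3)=-73/222, b=Δ1−h1·(2M1+M2)/6=124/111
seg 2: a=2, c=M2/2=-58/37, d=(M3−M2)/(6·2)=29/111, b=Δ2−h2·(2M2+M3)/6=131/222
t_q=7 → seg 2, τ=1; S=2+131/222·τ+-58/37·τ²+29/111·τ³=95/74

  seg 0: a=0 b=-679/222 c=0 d=103/666
  seg 1: a=-5 b=124/111 c=103/74 d=-73/222
  seg 2: a=2 b=131/222 c=-58/37 d=29/111
S(7) = 95/74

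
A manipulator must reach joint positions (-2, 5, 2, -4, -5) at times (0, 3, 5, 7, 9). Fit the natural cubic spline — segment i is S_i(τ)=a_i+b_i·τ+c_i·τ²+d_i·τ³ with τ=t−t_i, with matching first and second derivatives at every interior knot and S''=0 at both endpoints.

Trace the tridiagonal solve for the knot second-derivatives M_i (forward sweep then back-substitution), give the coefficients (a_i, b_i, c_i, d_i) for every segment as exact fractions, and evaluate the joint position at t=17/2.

Δ: Δ0=7/3, Δ1=-3/2, Δ2=-3, Δ3=-1/2
row 1: diag=10, rhs=-23; c'=1/5, d'=-23/10
row 2: denom=8−2·1/5=38/5; d'=(-9−2·-23/10)/(38/5)=-11/19
row 3: denom=8−2·5/19=142/19; d'=(15−2·-11/19)/(142/19)=307/142
back: M3=307/142
back: M2=-11/19−5/19·307/142=-163/142
back: M1=-23/10−1/5·-163/142=-147/71
M: M0=0, M1=-147/71, M2=-163/142, M3=307/142, M4=0
seg 0: a=-2, c=M0/2=0, d=(M1−M0)/(6·3)=-49/426, b=Δ0−h0·(2M0+M1)/6=1435/426
seg 1: a=5, c=M1/2=-147/142, d=(M2−M1)/(6·2)=131/1704, b=Δ1−h1·(2M1+M2)/6=56/213
seg 2: a=2, c=M2/2=-163/284, d=(M3−M2)/(6·2)=235/852, b=Δ2−h2·(2M2+M3)/6=-1259/426
seg 3: a=-4, c=M3/2=307/284, d=(M4−M3)/(6·2)=-307/1704, b=Δ3−h3·(2M3+M4)/6=-827/426
t_q=17/2 → seg 3, τ=3/2; S=-4+-827/426·τ+307/284·τ²+-307/1704·τ³=-23119/4544

  seg 0: a=-2 b=1435/426 c=0 d=-49/426
  seg 1: a=5 b=56/213 c=-147/142 d=131/1704
  seg 2: a=2 b=-1259/426 c=-163/284 d=235/852
  seg 3: a=-4 b=-827/426 c=307/284 d=-307/1704
S(17/2) = -23119/4544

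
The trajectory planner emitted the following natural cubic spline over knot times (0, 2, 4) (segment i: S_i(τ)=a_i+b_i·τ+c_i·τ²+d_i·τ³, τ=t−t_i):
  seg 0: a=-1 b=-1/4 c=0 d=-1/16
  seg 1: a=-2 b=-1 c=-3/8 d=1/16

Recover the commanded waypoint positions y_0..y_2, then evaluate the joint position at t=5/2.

y_0 = S_0(0) = a_0 = -1
y_1 = S_1(0) = a_1 = -2
y_2 = S_1(2) = -5
t_q=5/2 is in segment 1 (τ=1/2); S_1(τ)=-331/128

y_0=-1 y_1=-2 y_2=-5
S(5/2) = -331/128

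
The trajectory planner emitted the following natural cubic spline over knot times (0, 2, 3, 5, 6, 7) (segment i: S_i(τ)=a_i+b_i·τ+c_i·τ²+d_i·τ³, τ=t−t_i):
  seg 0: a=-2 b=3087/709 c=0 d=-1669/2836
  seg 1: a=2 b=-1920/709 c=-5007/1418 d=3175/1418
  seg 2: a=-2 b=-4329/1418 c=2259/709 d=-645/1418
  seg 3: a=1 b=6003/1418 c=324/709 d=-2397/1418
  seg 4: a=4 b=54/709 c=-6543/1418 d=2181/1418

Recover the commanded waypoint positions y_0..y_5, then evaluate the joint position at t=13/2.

y_0 = S_0(0) = a_0 = -2
y_1 = S_1(0) = a_1 = 2
y_2 = S_2(0) = a_2 = -2
y_3 = S_3(0) = a_3 = 1
y_4 = S_4(0) = a_4 = 4
y_5 = S_4(1) = 1
t_q=13/2 is in segment 4 (τ=1/2); S_4(τ)=34903/11344

y_0=-2 y_1=2 y_2=-2 y_3=1 y_4=4 y_5=1
S(13/2) = 34903/11344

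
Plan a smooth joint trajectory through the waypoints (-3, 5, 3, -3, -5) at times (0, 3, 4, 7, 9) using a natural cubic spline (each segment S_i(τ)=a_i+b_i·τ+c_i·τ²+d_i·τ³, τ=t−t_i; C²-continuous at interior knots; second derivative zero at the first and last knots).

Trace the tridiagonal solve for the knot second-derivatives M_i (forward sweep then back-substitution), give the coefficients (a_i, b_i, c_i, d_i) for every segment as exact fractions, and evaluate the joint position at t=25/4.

  seg 0: a=-3 b=2473/558 c=0 d=-985/5022
  seg 1: a=5 b=-241/279 c=-985/558 d=39/62
  seg 2: a=3 b=-1399/558 c=34/279 d=79/5022
  seg 3: a=-3 b=-377/279 c=49/186 d=-49/1116
S(25/4) = -7321/3968

Δ: Δ0=8/3, Δ1=-2, Δ2=-2, Δ3=-1
row 1: diag=8, rhs=-28; c'=1/8, d'=-7/2
row 2: denom=8−1·1/8=63/8; d'=(0−1·-7/2)/(63/8)=4/9
row 3: denom=10−3·8/21=62/7; d'=(6−3·4/9)/(62/7)=49/93
back: M3=49/93
back: M2=4/9−8/21·49/93=68/279
back: M1=-7/2−1/8·68/279=-985/279
M: M0=0, M1=-985/279, M2=68/279, M3=49/93, M4=0
seg 0: a=-3, c=M0/2=0, d=(M1−M0)/(6·3)=-985/5022, b=Δ0−h0·(2M0+M1)/6=2473/558
seg 1: a=5, c=M1/2=-985/558, d=(M2−M1)/(6·1)=39/62, b=Δ1−h1·(2M1+M2)/6=-241/279
seg 2: a=3, c=M2/2=34/279, d=(M3−M2)/(6·3)=79/5022, b=Δ2−h2·(2M2+M3)/6=-1399/558
seg 3: a=-3, c=M3/2=49/186, d=(M4−M3)/(6·2)=-49/1116, b=Δ3−h3·(2M3+M4)/6=-377/279
t_q=25/4 → seg 2, τ=9/4; S=3+-1399/558·τ+34/279·τ²+79/5022·τ³=-7321/3968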